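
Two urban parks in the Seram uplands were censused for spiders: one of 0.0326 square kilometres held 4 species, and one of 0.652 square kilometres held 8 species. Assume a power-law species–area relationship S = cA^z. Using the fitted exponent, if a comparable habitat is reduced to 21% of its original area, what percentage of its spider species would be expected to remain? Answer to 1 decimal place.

69.7%

z = ln(8/4) / ln(0.652/0.0326) = 0.6931 / 2.9957 = 0.2314
S_new/S_old = (A_new/A_old)^z = 0.21^0.2314 = exp(0.2314 × -1.5606) = 0.6969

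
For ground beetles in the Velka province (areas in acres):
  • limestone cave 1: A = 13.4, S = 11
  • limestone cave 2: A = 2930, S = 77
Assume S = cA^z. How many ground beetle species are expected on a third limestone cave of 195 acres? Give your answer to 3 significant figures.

28.9

z = ln(77/11) / ln(2930/13.4) = 1.9459 / 5.3875 = 0.3612
c = 11 / 13.4^0.3612 = 11 / 2.553 = 4.308
S₃ = 4.308 × 195^0.3612 = 4.308 × 6.716 ≈ 28.94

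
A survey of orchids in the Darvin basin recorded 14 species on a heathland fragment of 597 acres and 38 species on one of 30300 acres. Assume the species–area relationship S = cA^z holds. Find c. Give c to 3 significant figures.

2.76

z = ln(S₂/S₁) / ln(A₂/A₁) = ln(38/14) / ln(30300/597) = 0.9985 / 3.9270 = 0.2543
c = S₁ / A₁^z = 14 / 597^0.2543 = 14 / 5.08 = 2.756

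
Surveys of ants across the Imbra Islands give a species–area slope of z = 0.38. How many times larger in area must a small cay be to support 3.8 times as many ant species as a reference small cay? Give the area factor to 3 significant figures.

33.6

(A₂/A₁)^0.38 = 3.8, so A₂/A₁ = 3.8^(1/0.38) = 3.8^2.632
ln(A₂/A₁) = ln 3.8 / 0.38 = 1.3350 / 0.38 = 3.5132
A₂/A₁ = e^3.5132 ≈ 33.55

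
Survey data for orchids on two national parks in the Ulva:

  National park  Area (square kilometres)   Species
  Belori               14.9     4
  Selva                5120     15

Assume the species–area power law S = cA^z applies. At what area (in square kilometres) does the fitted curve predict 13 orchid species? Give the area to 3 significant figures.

z = ln(15/4) / ln(5120/14.9) = 1.3218 / 5.8395 = 0.2263
c = 4 / 14.9^0.2263 = 4 / 1.843 = 2.17
A = (13/2.17)^(1/0.2263) ⇒ ln A = ln(5.99)/0.2263 = 7.9087
A = e^7.9087 ≈ 2721 square kilometres

2720 square kilometres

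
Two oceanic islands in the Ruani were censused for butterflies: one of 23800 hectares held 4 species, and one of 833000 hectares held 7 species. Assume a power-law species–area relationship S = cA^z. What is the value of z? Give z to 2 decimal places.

Taking logs: ln S = ln c + z ln A, so z = (ln S₂ − ln S₁)/(ln A₂ − ln A₁).
z = ln(7/4) / ln(833000/23800) = ln(1.75) / ln(35) = 0.5596 / 3.5553 = 0.1574

0.16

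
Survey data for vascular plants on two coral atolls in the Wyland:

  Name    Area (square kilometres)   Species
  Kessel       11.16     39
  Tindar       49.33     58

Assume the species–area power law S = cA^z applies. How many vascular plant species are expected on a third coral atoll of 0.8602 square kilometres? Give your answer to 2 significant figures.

z = ln(58/39) / ln(49.33/11.16) = 0.3969 / 1.4862 = 0.2670
c = 39 / 11.16^0.2670 = 39 / 1.904 = 20.48
S₃ = 20.48 × 0.8602^0.2670 = 20.48 × 0.9606 ≈ 19.67

20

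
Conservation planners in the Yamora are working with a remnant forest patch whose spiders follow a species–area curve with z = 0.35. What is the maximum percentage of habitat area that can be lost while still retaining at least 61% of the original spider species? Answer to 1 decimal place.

Need (A_new/A_old)^0.35 = 0.61, so A_new/A_old = 0.61^(1/0.35) = 0.61^2.857
ln(A_new/A_old) = ln 0.61 / 0.35 = -0.4943 / 0.35 = -1.4123
A_new/A_old = e^-1.4123 ≈ 0.2436
Fraction that can be lost = 1 − 0.2436 = 0.7564

75.6%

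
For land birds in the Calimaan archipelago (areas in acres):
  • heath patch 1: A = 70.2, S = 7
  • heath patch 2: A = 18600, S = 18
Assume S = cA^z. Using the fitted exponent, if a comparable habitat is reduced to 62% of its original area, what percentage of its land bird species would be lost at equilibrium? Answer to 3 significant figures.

z = ln(18/7) / ln(18600/70.2) = 0.9445 / 5.5796 = 0.1693
S_new/S_old = (A_new/A_old)^z = 0.62^0.1693 = exp(0.1693 × -0.4780) = 0.9223
Fraction lost = 1 − 0.9223 = 0.07773

7.77%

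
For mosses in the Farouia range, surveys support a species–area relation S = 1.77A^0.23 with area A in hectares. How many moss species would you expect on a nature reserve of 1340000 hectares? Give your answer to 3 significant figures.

S = 1.77 × 1340000^0.23
ln S = ln 1.77 + 0.23 × ln 1340000 = 0.5710 + 0.23 × 14.1082 = 3.8159
S = e^3.8159 ≈ 45.42

45.4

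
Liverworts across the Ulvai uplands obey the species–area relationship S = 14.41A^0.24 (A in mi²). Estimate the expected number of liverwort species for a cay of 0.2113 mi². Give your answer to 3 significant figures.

9.92

S = 14.41 × 0.2113^0.24
ln S = ln 14.41 + 0.24 × ln 0.2113 = 2.6679 + 0.24 × -1.5545 = 2.2948
S = e^2.2948 ≈ 9.923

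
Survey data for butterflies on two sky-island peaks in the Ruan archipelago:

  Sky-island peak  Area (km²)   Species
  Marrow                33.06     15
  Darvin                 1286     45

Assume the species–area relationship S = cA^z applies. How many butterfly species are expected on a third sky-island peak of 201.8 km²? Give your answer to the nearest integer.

26

z = ln(45/15) / ln(1286/33.06) = 1.0986 / 3.6610 = 0.3001
c = 15 / 33.06^0.3001 = 15 / 2.857 = 5.25
S₃ = 5.25 × 201.8^0.3001 = 5.25 × 4.917 ≈ 25.81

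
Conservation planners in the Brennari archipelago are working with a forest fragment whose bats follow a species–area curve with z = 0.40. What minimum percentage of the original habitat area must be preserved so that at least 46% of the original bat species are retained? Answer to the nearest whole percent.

Need (A_new/A_old)^0.4 = 0.46, so A_new/A_old = 0.46^(1/0.4) = 0.46^2.5
ln(A_new/A_old) = ln 0.46 / 0.4 = -0.7765 / 0.4 = -1.9413
A_new/A_old = e^-1.9413 ≈ 0.1435

14%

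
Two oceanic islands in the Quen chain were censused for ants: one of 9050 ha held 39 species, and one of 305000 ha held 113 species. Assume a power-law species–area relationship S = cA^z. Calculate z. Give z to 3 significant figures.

0.302

Taking logs: ln S = ln c + z ln A, so z = (ln S₂ − ln S₁)/(ln A₂ − ln A₁).
z = ln(113/39) / ln(305000/9050) = ln(2.897) / ln(33.7) = 1.0638 / 3.5175 = 0.3024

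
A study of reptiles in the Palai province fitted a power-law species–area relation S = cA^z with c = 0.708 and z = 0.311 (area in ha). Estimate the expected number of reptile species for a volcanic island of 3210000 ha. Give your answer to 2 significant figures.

75

S = 0.708 × 3210000^0.311
ln S = ln 0.708 + 0.311 × ln 3210000 = -0.3453 + 0.311 × 14.9818 = 4.3140
S = e^4.3140 ≈ 74.74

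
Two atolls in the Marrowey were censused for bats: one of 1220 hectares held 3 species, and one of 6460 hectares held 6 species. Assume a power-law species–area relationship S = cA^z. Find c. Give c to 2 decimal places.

z = ln(S₂/S₁) / ln(A₂/A₁) = ln(6/3) / ln(6460/1220) = 0.6931 / 1.6668 = 0.4159
c = S₁ / A₁^z = 3 / 1220^0.4159 = 3 / 19.21 = 0.1562

0.16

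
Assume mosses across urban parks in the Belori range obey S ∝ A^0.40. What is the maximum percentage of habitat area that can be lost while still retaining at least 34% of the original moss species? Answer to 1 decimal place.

Need (A_new/A_old)^0.4 = 0.34, so A_new/A_old = 0.34^(1/0.4) = 0.34^2.5
ln(A_new/A_old) = ln 0.34 / 0.4 = -1.0788 / 0.4 = -2.6970
A_new/A_old = e^-2.6970 ≈ 0.06741
Fraction that can be lost = 1 − 0.06741 = 0.9326

93.3%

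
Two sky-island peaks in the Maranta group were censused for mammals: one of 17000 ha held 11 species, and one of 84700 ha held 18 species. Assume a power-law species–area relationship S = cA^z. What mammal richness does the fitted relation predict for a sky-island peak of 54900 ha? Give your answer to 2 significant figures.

z = ln(18/11) / ln(84700/17000) = 0.4925 / 1.6059 = 0.3067
c = 11 / 17000^0.3067 = 11 / 19.83 = 0.5547
S₃ = 0.5547 × 54900^0.3067 = 0.5547 × 28.41 ≈ 15.76

16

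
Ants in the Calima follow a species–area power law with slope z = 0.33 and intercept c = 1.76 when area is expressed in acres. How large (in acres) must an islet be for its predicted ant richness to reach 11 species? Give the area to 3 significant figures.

11 = 1.76 × A^0.33  ⇒  A^0.33 = 11/1.76 = 6.25
ln A = ln(6.25) / 0.33 = 1.8326 / 0.33 = 5.5533
A = e^5.5533 ≈ 258.1 acres

258 acres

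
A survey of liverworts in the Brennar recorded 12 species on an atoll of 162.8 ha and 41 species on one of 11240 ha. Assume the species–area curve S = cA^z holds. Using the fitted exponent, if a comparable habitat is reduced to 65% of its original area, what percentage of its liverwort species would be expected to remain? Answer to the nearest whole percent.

88%

z = ln(41/12) / ln(11240/162.8) = 1.2287 / 4.2347 = 0.2901
S_new/S_old = (A_new/A_old)^z = 0.65^0.2901 = exp(0.2901 × -0.4308) = 0.8825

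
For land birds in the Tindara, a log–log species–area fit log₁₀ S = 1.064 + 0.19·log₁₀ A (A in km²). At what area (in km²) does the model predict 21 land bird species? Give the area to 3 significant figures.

22.9 km²

21 = 11.59 × A^0.19  ⇒  A^0.19 = 21/11.59 = 1.812
ln A = ln(1.812) / 0.19 = 0.5946 / 0.19 = 3.1293
A = e^3.1293 ≈ 22.86 km²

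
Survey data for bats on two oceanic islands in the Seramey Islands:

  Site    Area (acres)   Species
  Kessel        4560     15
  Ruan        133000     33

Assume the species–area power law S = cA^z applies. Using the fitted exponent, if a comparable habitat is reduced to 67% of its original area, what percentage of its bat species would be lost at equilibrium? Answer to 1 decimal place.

8.9%

z = ln(33/15) / ln(133000/4560) = 0.7885 / 3.3730 = 0.2338
S_new/S_old = (A_new/A_old)^z = 0.67^0.2338 = exp(0.2338 × -0.4005) = 0.9106
Fraction lost = 1 − 0.9106 = 0.08936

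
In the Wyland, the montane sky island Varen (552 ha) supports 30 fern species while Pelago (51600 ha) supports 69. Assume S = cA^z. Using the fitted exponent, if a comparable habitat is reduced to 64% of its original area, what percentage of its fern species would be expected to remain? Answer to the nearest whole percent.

z = ln(69/30) / ln(51600/552) = 0.8329 / 4.5377 = 0.1836
S_new/S_old = (A_new/A_old)^z = 0.64^0.1836 = exp(0.1836 × -0.4463) = 0.9213

92%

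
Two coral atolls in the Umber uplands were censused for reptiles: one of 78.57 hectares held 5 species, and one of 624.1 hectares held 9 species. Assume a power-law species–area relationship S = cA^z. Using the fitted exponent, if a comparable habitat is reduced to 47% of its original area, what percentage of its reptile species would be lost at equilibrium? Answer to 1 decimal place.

19.3%

z = ln(9/5) / ln(624.1/78.57) = 0.5878 / 2.0723 = 0.2836
S_new/S_old = (A_new/A_old)^z = 0.47^0.2836 = exp(0.2836 × -0.7550) = 0.8072
Fraction lost = 1 − 0.8072 = 0.1928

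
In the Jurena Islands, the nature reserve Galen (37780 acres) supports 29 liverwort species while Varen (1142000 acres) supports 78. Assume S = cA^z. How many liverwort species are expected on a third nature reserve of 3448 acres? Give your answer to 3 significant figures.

z = ln(78/29) / ln(1142000/37780) = 0.9894 / 3.4088 = 0.2903
c = 29 / 37780^0.2903 = 29 / 21.31 = 1.361
S₃ = 1.361 × 3448^0.2903 = 1.361 × 10.64 ≈ 14.48

14.5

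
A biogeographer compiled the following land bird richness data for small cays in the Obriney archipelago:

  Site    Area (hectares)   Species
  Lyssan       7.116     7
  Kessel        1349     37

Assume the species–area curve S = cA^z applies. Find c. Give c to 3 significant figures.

z = ln(S₂/S₁) / ln(A₂/A₁) = ln(37/7) / ln(1349/7.116) = 1.6650 / 5.2448 = 0.3175
c = S₁ / A₁^z = 7 / 7.116^0.3175 = 7 / 1.864 = 3.754

3.75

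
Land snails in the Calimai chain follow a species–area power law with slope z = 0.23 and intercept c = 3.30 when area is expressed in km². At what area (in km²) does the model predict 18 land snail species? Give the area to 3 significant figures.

1600 km²

18 = 3.3 × A^0.23  ⇒  A^0.23 = 18/3.3 = 5.455
ln A = ln(5.455) / 0.23 = 1.6964 / 0.23 = 7.3759
A = e^7.3759 ≈ 1597 km²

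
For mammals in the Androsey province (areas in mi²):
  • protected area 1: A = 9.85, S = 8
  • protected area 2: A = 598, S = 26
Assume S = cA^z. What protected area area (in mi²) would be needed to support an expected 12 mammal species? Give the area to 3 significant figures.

z = ln(26/8) / ln(598/9.85) = 1.1787 / 4.1061 = 0.2870
c = 8 / 9.85^0.2870 = 8 / 1.928 = 4.149
A = (12/4.149)^(1/0.2870) ⇒ ln A = ln(2.892)/0.2870 = 3.7000
A = e^3.7000 ≈ 40.45 mi²

40.4 mi²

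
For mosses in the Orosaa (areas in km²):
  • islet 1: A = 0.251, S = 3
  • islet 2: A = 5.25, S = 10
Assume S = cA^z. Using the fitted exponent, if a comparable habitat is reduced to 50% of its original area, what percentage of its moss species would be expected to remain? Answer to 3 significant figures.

76.0%

z = ln(10/3) / ln(5.25/0.251) = 1.2040 / 3.0405 = 0.3960
S_new/S_old = (A_new/A_old)^z = 0.5^0.3960 = exp(0.3960 × -0.6931) = 0.76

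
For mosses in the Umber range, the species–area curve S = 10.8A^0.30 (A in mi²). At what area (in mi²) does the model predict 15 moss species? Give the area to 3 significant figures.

2.99 mi²

15 = 10.8 × A^0.3  ⇒  A^0.3 = 15/10.8 = 1.389
ln A = ln(1.389) / 0.3 = 0.3285 / 0.3 = 1.0950
A = e^1.0950 ≈ 2.989 mi²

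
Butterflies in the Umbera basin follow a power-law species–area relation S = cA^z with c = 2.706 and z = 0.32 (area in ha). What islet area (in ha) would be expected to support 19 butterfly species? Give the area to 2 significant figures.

440 ha

19 = 2.706 × A^0.32  ⇒  A^0.32 = 19/2.706 = 7.021
ln A = ln(7.021) / 0.32 = 1.9490 / 0.32 = 6.0905
A = e^6.0905 ≈ 441.7 ha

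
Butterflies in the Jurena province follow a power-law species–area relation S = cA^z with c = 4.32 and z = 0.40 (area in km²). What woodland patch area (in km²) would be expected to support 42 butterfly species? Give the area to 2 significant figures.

290 km²

42 = 4.32 × A^0.4  ⇒  A^0.4 = 42/4.32 = 9.722
ln A = ln(9.722) / 0.4 = 2.2744 / 0.4 = 5.6860
A = e^5.6860 ≈ 294.7 km²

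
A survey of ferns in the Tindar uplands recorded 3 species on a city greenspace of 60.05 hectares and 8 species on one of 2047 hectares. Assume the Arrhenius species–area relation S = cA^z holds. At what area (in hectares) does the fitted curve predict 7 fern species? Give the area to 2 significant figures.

z = ln(8/3) / ln(2047/60.05) = 0.9808 / 3.5290 = 0.2779
c = 3 / 60.05^0.2779 = 3 / 3.121 = 0.9612
A = (7/0.9612)^(1/0.2779) ⇒ ln A = ln(7.283)/0.2779 = 7.1437
A = e^7.1437 ≈ 1266 hectares

1300 hectares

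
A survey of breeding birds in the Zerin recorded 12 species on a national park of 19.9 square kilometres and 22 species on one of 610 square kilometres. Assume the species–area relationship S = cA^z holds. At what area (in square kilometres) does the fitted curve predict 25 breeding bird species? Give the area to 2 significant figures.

z = ln(22/12) / ln(610/19.9) = 0.6061 / 3.4227 = 0.1771
c = 12 / 19.9^0.1771 = 12 / 1.698 = 7.066
A = (25/7.066)^(1/0.1771) ⇒ ln A = ln(3.538)/0.1771 = 7.1353
A = e^7.1353 ≈ 1256 square kilometres

1300 square kilometres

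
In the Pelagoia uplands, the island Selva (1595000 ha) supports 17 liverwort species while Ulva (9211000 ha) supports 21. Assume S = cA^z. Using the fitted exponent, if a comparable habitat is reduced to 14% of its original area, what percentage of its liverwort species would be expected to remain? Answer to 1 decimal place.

z = ln(21/17) / ln(9211000/1595000) = 0.2113 / 1.7535 = 0.1205
S_new/S_old = (A_new/A_old)^z = 0.14^0.1205 = exp(0.1205 × -1.9661) = 0.789

78.9%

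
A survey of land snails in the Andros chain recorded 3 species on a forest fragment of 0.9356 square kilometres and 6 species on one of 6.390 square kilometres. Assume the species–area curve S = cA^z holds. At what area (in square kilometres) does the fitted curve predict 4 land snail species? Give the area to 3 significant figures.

z = ln(6/3) / ln(6.39/0.9356) = 0.6931 / 1.9213 = 0.3608
c = 3 / 0.9356^0.3608 = 3 / 0.9763 = 3.073
A = (4/3.073)^(1/0.3608) ⇒ ln A = ln(1.302)/0.3608 = 0.7308
A = e^0.7308 ≈ 2.077 square kilometres

2.08 square kilometres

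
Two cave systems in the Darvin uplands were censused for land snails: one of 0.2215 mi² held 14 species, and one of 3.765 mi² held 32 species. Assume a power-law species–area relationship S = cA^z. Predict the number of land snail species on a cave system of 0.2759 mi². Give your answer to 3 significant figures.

14.9

z = ln(32/14) / ln(3.765/0.2215) = 0.8267 / 2.8331 = 0.2918
c = 14 / 0.2215^0.2918 = 14 / 0.6441 = 21.73
S₃ = 21.73 × 0.2759^0.2918 = 21.73 × 0.6868 ≈ 14.93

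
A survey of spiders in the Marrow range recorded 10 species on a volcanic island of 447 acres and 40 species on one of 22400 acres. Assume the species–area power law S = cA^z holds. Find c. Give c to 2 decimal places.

1.15

z = ln(S₂/S₁) / ln(A₂/A₁) = ln(40/10) / ln(22400/447) = 1.3863 / 3.9143 = 0.3542
c = S₁ / A₁^z = 10 / 447^0.3542 = 10 / 8.683 = 1.152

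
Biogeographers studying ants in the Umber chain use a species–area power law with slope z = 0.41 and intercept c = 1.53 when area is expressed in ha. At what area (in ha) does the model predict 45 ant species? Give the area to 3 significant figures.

3820 ha

45 = 1.53 × A^0.41  ⇒  A^0.41 = 45/1.53 = 29.41
ln A = ln(29.41) / 0.41 = 3.3814 / 0.41 = 8.2473
A = e^8.2473 ≈ 3817 ha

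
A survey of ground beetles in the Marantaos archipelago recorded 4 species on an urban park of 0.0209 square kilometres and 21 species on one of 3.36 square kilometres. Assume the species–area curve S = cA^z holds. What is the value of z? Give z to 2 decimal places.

0.33

Taking logs: ln S = ln c + z ln A, so z = (ln S₂ − ln S₁)/(ln A₂ − ln A₁).
z = ln(21/4) / ln(3.36/0.0209) = ln(5.25) / ln(160.8) = 1.6582 / 5.0799 = 0.3264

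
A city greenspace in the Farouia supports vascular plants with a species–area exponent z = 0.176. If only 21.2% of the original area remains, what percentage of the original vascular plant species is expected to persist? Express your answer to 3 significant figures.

S_new/S_old = (A_new/A_old)^z = 0.212^0.176
= exp(0.176 × ln 0.212) = exp(0.176 × -1.5512) = exp(-0.2730) ≈ 0.7611

76.1%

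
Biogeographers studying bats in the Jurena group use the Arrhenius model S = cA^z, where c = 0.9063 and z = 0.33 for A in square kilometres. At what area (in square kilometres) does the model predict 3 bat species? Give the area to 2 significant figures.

38 square kilometres

3 = 0.9063 × A^0.33  ⇒  A^0.33 = 3/0.9063 = 3.31
ln A = ln(3.31) / 0.33 = 1.1970 / 0.33 = 3.6273
A = e^3.6273 ≈ 37.61 square kilometres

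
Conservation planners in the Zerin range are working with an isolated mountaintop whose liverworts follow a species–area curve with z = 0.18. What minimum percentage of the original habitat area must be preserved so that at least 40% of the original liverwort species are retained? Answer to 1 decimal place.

0.6%

Need (A_new/A_old)^0.18 = 0.4, so A_new/A_old = 0.4^(1/0.18) = 0.4^5.556
ln(A_new/A_old) = ln 0.4 / 0.18 = -0.9163 / 0.18 = -5.0905
A_new/A_old = e^-5.0905 ≈ 0.006155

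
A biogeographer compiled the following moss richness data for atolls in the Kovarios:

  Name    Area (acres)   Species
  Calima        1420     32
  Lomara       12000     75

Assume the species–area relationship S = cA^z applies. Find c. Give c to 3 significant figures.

1.77

z = ln(S₂/S₁) / ln(A₂/A₁) = ln(75/32) / ln(12000/1420) = 0.8518 / 2.1342 = 0.3991
c = S₁ / A₁^z = 32 / 1420^0.3991 = 32 / 18.12 = 1.766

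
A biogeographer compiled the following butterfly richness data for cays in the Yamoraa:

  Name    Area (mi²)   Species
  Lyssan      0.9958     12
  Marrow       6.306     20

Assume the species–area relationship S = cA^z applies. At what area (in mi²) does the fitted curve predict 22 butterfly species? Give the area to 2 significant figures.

8.9 mi²

z = ln(20/12) / ln(6.306/0.9958) = 0.5108 / 1.8457 = 0.2768
c = 12 / 0.9958^0.2768 = 12 / 0.9988 = 12.01
A = (22/12.01)^(1/0.2768) ⇒ ln A = ln(1.831)/0.2768 = 2.1859
A = e^2.1859 ≈ 8.898 mi²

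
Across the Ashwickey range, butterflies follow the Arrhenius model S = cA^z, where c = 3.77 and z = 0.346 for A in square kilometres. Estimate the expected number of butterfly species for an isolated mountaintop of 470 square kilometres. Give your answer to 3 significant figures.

31.7

S = 3.77 × 470^0.346
ln S = ln 3.77 + 0.346 × ln 470 = 1.3271 + 0.346 × 6.1527 = 3.4559
S = e^3.4559 ≈ 31.69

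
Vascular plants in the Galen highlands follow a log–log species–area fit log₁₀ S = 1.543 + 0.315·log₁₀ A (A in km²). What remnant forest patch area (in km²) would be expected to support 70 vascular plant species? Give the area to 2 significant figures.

9.1 km²

70 = 34.91 × A^0.315  ⇒  A^0.315 = 70/34.91 = 2.005
ln A = ln(2.005) / 0.315 = 0.6956 / 0.315 = 2.2083
A = e^2.2083 ≈ 9.1 km²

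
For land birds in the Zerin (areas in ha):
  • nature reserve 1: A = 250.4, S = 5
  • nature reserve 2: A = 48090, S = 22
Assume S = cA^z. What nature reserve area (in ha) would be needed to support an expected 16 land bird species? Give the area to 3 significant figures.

15500 ha

z = ln(22/5) / ln(48090/250.4) = 1.4816 / 5.2578 = 0.2818
c = 5 / 250.4^0.2818 = 5 / 4.742 = 1.055
A = (16/1.055)^(1/0.2818) ⇒ ln A = ln(15.17)/0.2818 = 9.6507
A = e^9.6507 ≈ 15533 ha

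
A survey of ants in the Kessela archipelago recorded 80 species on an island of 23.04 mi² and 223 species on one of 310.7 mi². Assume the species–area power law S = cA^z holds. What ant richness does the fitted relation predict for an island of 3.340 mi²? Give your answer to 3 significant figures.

37.4

z = ln(223/80) / ln(310.7/23.04) = 1.0251 / 2.6016 = 0.3940
c = 80 / 23.04^0.3940 = 80 / 3.443 = 23.24
S₃ = 23.24 × 3.34^0.3940 = 23.24 × 1.608 ≈ 37.38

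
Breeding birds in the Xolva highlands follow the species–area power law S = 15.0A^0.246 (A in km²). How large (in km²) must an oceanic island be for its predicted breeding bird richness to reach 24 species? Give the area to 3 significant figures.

6.76 km²

24 = 15 × A^0.246  ⇒  A^0.246 = 24/15 = 1.6
ln A = ln(1.6) / 0.246 = 0.4700 / 0.246 = 1.9106
A = e^1.9106 ≈ 6.757 km²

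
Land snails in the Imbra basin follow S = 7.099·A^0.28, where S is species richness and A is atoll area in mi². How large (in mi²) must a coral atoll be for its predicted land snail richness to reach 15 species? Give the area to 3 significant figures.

14.5 mi²

15 = 7.099 × A^0.28  ⇒  A^0.28 = 15/7.099 = 2.113
ln A = ln(2.113) / 0.28 = 0.7481 / 0.28 = 2.6718
A = e^2.6718 ≈ 14.47 mi²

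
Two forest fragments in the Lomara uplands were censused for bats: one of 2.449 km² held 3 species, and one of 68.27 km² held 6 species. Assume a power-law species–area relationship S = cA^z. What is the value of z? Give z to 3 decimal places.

0.208

Taking logs: ln S = ln c + z ln A, so z = (ln S₂ − ln S₁)/(ln A₂ − ln A₁).
z = ln(6/3) / ln(68.27/2.449) = ln(2) / ln(27.88) = 0.6931 / 3.3278 = 0.2083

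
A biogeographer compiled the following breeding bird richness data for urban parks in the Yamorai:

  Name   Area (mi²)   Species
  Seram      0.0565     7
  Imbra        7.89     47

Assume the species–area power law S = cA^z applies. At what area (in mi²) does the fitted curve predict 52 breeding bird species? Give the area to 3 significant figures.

10.3 mi²

z = ln(47/7) / ln(7.89/0.0565) = 1.9042 / 4.9391 = 0.3855
c = 7 / 0.0565^0.3855 = 7 / 0.3303 = 21.2
A = (52/21.2)^(1/0.3855) ⇒ ln A = ln(2.453)/0.3855 = 2.3278
A = e^2.3278 ≈ 10.26 mi²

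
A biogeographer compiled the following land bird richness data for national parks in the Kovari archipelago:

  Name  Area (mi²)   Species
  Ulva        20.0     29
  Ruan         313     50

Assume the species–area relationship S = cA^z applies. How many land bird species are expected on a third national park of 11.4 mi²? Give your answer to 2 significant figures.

z = ln(50/29) / ln(313/20) = 0.5447 / 2.7505 = 0.1980
c = 29 / 20^0.1980 = 29 / 1.81 = 16.02
S₃ = 16.02 × 11.4^0.1980 = 16.02 × 1.619 ≈ 25.94

26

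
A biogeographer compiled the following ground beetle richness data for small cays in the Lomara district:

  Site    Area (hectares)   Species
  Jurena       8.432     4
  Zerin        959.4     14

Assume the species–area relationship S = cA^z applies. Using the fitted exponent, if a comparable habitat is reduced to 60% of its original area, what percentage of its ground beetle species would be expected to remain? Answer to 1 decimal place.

87.4%

z = ln(14/4) / ln(959.4/8.432) = 1.2528 / 4.7343 = 0.2646
S_new/S_old = (A_new/A_old)^z = 0.6^0.2646 = exp(0.2646 × -0.5108) = 0.8736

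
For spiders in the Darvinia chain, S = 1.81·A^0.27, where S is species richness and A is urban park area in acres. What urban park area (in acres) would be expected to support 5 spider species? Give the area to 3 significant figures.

43.1 acres

5 = 1.81 × A^0.27  ⇒  A^0.27 = 5/1.81 = 2.762
ln A = ln(2.762) / 0.27 = 1.0161 / 0.27 = 3.7634
A = e^3.7634 ≈ 43.09 acres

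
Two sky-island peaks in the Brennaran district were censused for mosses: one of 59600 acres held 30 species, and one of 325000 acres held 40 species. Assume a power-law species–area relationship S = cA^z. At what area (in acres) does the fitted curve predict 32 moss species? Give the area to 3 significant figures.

z = ln(40/30) / ln(325000/59600) = 0.2877 / 1.6962 = 0.1696
c = 30 / 59600^0.1696 = 30 / 6.455 = 4.647
A = (32/4.647)^(1/0.1696) ⇒ ln A = ln(6.886)/0.1696 = 11.3759
A = e^11.3759 ≈ 87197 acres

87200 acres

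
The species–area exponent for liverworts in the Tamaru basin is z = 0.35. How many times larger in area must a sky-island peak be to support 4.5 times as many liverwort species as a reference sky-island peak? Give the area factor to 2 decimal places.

(A₂/A₁)^0.35 = 4.5, so A₂/A₁ = 4.5^(1/0.35) = 4.5^2.857
ln(A₂/A₁) = ln 4.5 / 0.35 = 1.5041 / 0.35 = 4.2974
A₂/A₁ = e^4.2974 ≈ 73.51

73.51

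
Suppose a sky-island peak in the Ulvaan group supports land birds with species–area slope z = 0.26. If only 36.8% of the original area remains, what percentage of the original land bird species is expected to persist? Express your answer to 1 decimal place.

77.1%

S_new/S_old = (A_new/A_old)^z = 0.368^0.26
= exp(0.26 × ln 0.368) = exp(0.26 × -0.9997) = exp(-0.2599) ≈ 0.7711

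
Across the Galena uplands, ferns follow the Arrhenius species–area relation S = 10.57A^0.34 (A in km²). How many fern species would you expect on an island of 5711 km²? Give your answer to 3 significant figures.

200

S = 10.57 × 5711^0.34 = 10.57 × 18.94 ≈ 200.2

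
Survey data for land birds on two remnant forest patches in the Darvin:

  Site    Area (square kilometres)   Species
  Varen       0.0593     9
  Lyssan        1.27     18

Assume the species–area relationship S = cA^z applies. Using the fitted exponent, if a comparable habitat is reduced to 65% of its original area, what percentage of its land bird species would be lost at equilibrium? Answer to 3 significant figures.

9.29%

z = ln(18/9) / ln(1.27/0.0593) = 0.6931 / 3.0642 = 0.2262
S_new/S_old = (A_new/A_old)^z = 0.65^0.2262 = exp(0.2262 × -0.4308) = 0.9071
Fraction lost = 1 − 0.9071 = 0.09285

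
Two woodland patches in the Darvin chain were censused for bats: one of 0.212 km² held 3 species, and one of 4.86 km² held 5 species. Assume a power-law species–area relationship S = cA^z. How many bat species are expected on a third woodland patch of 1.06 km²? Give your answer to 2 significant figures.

3.9

z = ln(5/3) / ln(4.86/0.212) = 0.5108 / 3.1322 = 0.1631
c = 3 / 0.212^0.1631 = 3 / 0.7765 = 3.864
S₃ = 3.864 × 1.06^0.1631 = 3.864 × 1.01 ≈ 3.9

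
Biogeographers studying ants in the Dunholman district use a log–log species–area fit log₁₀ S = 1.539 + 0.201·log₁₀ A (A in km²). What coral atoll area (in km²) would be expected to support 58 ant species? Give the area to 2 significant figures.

58 = 34.59 × A^0.201  ⇒  A^0.201 = 58/34.59 = 1.677
ln A = ln(1.677) / 0.201 = 0.5168 / 0.201 = 2.5710
A = e^2.5710 ≈ 13.08 km²

13 km²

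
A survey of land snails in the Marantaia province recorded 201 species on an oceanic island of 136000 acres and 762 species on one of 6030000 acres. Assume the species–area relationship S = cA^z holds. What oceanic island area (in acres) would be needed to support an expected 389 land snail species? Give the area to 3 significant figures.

890000 acres

z = ln(762/201) / ln(6030000/136000) = 1.3326 / 3.7918 = 0.3514
c = 201 / 136000^0.3514 = 201 / 63.71 = 3.155
A = (389/3.155)^(1/0.3514) ⇒ ln A = ln(123.3)/0.3514 = 13.6991
A = e^13.6991 ≈ 890136 acres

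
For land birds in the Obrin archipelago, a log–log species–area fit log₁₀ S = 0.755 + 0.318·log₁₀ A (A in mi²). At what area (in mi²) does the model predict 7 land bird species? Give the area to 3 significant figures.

7 = 5.689 × A^0.318  ⇒  A^0.318 = 7/5.689 = 1.231
ln A = ln(1.231) / 0.318 = 0.2075 / 0.318 = 0.6524
A = e^0.6524 ≈ 1.92 mi²

1.92 mi²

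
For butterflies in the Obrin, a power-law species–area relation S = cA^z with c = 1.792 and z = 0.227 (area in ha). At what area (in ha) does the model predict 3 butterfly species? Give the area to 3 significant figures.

9.68 ha

3 = 1.792 × A^0.227  ⇒  A^0.227 = 3/1.792 = 1.674
ln A = ln(1.674) / 0.227 = 0.5153 / 0.227 = 2.2700
A = e^2.2700 ≈ 9.679 ha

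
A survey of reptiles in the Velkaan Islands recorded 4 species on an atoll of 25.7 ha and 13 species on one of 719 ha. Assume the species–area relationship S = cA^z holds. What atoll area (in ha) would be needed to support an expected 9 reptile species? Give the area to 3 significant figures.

z = ln(13/4) / ln(719/25.7) = 1.1787 / 3.3314 = 0.3538
c = 4 / 25.7^0.3538 = 4 / 3.154 = 1.268
A = (9/1.268)^(1/0.3538) ⇒ ln A = ln(7.096)/0.3538 = 5.5385
A = e^5.5385 ≈ 254.3 ha

254 ha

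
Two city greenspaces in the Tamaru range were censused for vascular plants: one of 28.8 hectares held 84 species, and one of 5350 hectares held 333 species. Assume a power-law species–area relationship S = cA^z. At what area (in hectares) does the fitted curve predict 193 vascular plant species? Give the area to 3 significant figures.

z = ln(333/84) / ln(5350/28.8) = 1.3773 / 5.2245 = 0.2636
c = 84 / 28.8^0.2636 = 84 / 2.425 = 34.64
A = (193/34.64)^(1/0.2636) ⇒ ln A = ln(5.572)/0.2636 = 6.5158
A = e^6.5158 ≈ 675.8 hectares

676 hectares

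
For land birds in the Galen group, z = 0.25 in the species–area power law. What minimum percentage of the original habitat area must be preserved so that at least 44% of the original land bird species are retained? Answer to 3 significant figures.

3.75%

Need (A_new/A_old)^0.25 = 0.44, so A_new/A_old = 0.44^(1/0.25) = 0.44^4
ln(A_new/A_old) = ln 0.44 / 0.25 = -0.8210 / 0.25 = -3.2839
A_new/A_old = e^-3.2839 ≈ 0.03748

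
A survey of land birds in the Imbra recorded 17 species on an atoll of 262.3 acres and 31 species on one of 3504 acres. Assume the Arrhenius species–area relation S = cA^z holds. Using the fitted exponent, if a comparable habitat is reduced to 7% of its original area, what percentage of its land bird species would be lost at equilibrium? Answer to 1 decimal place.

46.0%

z = ln(31/17) / ln(3504/262.3) = 0.6008 / 2.5922 = 0.2318
S_new/S_old = (A_new/A_old)^z = 0.07^0.2318 = exp(0.2318 × -2.6593) = 0.5399
Fraction lost = 1 − 0.5399 = 0.4601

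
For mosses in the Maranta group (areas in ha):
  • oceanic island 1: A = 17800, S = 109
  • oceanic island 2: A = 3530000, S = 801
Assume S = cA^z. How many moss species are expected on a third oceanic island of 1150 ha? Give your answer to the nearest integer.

39

z = ln(801/109) / ln(3530000/17800) = 1.9945 / 5.2899 = 0.3770
c = 109 / 17800^0.3770 = 109 / 40.05 = 2.722
S₃ = 2.722 × 1150^0.3770 = 2.722 × 14.26 ≈ 38.8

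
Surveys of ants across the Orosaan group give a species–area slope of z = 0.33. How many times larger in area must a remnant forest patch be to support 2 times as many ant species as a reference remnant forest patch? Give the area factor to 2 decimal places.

8.17

(A₂/A₁)^0.33 = 2, so A₂/A₁ = 2^(1/0.33) = 2^3.03
ln(A₂/A₁) = ln 2 / 0.33 = 0.6931 / 0.33 = 2.1004
A₂/A₁ = e^2.1004 ≈ 8.17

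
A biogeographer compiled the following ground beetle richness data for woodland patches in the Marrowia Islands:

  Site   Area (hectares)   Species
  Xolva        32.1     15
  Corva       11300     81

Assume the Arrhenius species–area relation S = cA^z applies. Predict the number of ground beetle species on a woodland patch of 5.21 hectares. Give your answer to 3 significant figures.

z = ln(81/15) / ln(11300/32.1) = 1.6864 / 5.8637 = 0.2876
c = 15 / 32.1^0.2876 = 15 / 2.712 = 5.531
S₃ = 5.531 × 5.21^0.2876 = 5.531 × 1.608 ≈ 8.892

8.89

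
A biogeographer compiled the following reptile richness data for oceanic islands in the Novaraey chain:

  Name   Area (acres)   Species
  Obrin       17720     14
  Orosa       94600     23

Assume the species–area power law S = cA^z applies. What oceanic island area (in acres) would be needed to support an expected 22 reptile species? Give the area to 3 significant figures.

z = ln(23/14) / ln(94600/17720) = 0.4964 / 1.6750 = 0.2964
c = 14 / 17720^0.2964 = 14 / 18.16 = 0.7708
A = (22/0.7708)^(1/0.2964) ⇒ ln A = ln(28.54)/0.2964 = 11.3074
A = e^11.3074 ≈ 81425 acres

81400 acres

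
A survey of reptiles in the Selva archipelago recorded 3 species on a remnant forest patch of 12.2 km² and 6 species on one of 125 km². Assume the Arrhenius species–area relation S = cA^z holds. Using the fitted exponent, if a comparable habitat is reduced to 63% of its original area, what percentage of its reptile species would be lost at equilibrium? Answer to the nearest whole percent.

13%

z = ln(6/3) / ln(125/12.2) = 0.6931 / 2.3269 = 0.2979
S_new/S_old = (A_new/A_old)^z = 0.63^0.2979 = exp(0.2979 × -0.4620) = 0.8714
Fraction lost = 1 − 0.8714 = 0.1286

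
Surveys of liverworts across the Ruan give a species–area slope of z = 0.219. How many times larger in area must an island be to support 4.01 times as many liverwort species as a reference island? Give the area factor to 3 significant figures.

568

(A₂/A₁)^0.219 = 4.01, so A₂/A₁ = 4.01^(1/0.219) = 4.01^4.566
ln(A₂/A₁) = ln 4.01 / 0.219 = 1.3888 / 0.219 = 6.3415
A₂/A₁ = e^6.3415 ≈ 567.7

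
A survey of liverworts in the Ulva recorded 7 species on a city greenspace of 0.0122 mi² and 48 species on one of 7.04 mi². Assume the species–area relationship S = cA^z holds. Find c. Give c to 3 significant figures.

26.6

z = ln(S₂/S₁) / ln(A₂/A₁) = ln(48/7) / ln(7.04/0.0122) = 1.9253 / 6.3579 = 0.3028
c = S₁ / A₁^z = 7 / 0.0122^0.3028 = 7 / 0.2633 = 26.58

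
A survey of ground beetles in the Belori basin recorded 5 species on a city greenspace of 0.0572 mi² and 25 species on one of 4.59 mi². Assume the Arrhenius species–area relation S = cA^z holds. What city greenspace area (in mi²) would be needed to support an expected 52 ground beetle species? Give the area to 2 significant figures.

z = ln(25/5) / ln(4.59/0.0572) = 1.6094 / 4.3851 = 0.3670
c = 5 / 0.0572^0.3670 = 5 / 0.3499 = 14.29
A = (52/14.29)^(1/0.3670) ⇒ ln A = ln(3.639)/0.3670 = 3.5193
A = e^3.5193 ≈ 33.76 mi²

34 mi²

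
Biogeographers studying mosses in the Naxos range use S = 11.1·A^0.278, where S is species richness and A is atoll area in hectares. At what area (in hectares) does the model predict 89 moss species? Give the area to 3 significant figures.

89 = 11.1 × A^0.278  ⇒  A^0.278 = 89/11.1 = 8.018
ln A = ln(8.018) / 0.278 = 2.0817 / 0.278 = 7.4881
A = e^7.4881 ≈ 1787 hectares

1790 hectares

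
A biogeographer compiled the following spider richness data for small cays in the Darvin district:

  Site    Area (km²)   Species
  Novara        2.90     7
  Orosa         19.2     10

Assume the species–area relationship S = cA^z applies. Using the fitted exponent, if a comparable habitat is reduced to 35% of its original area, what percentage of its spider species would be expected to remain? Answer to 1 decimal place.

82.0%

z = ln(10/7) / ln(19.2/2.9) = 0.3567 / 1.8902 = 0.1887
S_new/S_old = (A_new/A_old)^z = 0.35^0.1887 = exp(0.1887 × -1.0498) = 0.8203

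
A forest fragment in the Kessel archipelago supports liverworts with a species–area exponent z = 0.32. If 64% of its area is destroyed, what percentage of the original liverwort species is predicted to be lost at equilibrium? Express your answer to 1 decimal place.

27.9%

S_new/S_old = (A_new/A_old)^z = 0.36^0.32
= exp(0.32 × ln 0.36) = exp(0.32 × -1.0217) = exp(-0.3269) ≈ 0.7211
Fraction lost = 1 − 0.7211 = 0.2789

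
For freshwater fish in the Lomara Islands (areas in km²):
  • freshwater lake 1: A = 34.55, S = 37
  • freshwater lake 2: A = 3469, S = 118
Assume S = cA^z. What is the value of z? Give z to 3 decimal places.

0.252

Taking logs: ln S = ln c + z ln A, so z = (ln S₂ − ln S₁)/(ln A₂ − ln A₁).
z = ln(118/37) / ln(3469/34.55) = ln(3.189) / ln(100.4) = 1.1598 / 4.6092 = 0.2516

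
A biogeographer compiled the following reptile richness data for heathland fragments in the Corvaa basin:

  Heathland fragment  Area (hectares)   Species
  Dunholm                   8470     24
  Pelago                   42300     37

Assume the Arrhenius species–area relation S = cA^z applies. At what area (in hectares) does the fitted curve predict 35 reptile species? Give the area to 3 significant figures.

z = ln(37/24) / ln(42300/8470) = 0.4329 / 1.6083 = 0.2692
c = 24 / 8470^0.2692 = 24 / 11.41 = 2.104
A = (35/2.104)^(1/0.2692) ⇒ ln A = ln(16.64)/0.2692 = 10.4461
A = e^10.4461 ≈ 34409 hectares

34400 hectares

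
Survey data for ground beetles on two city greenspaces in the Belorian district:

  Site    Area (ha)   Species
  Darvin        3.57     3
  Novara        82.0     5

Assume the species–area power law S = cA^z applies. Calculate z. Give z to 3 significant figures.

Taking logs: ln S = ln c + z ln A, so z = (ln S₂ − ln S₁)/(ln A₂ − ln A₁).
z = ln(5/3) / ln(82/3.57) = ln(1.667) / ln(22.97) = 0.5108 / 3.1342 = 0.1630

0.163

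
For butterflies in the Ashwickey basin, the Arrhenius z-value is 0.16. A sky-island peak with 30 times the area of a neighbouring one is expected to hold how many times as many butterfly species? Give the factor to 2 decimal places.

S₂/S₁ = (A₂/A₁)^z = 30^0.16
ln(S₂/S₁) = 0.16 × ln 30 = 0.16 × 3.4012 = 0.5442
S₂/S₁ = e^0.5442 ≈ 1.723

1.72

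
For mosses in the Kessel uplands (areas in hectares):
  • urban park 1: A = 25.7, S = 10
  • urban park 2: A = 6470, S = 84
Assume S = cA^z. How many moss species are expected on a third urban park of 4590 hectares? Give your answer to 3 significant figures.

z = ln(84/10) / ln(6470/25.7) = 2.1282 / 5.5284 = 0.3850
c = 10 / 25.7^0.3850 = 10 / 3.49 = 2.866
S₃ = 2.866 × 4590^0.3850 = 2.866 × 25.68 ≈ 73.6

73.6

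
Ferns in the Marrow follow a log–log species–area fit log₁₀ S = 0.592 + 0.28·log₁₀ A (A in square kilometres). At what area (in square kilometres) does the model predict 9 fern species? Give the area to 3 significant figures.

9 = 3.908 × A^0.28  ⇒  A^0.28 = 9/3.908 = 2.303
ln A = ln(2.303) / 0.28 = 0.8341 / 0.28 = 2.9789
A = e^2.9789 ≈ 19.67 square kilometres

19.7 square kilometres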